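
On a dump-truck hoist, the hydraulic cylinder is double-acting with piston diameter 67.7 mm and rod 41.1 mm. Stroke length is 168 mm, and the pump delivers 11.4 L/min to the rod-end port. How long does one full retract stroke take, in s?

t ≈ 2.01 s

Rod-side annular area A_ann = π/4 × (67.7² − 41.1²) = 2273 mm^2
Swept volume V = A × L; t = V / Q = A·L / Q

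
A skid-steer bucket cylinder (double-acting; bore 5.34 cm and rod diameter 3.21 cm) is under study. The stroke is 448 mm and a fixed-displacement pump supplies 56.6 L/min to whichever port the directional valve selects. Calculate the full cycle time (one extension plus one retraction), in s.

Cap-side area A_cap = π/4 × (5.34 cm)² = 22.40 cm^2
Rod-side annular area A_ann = π/4 × (5.34² − 3.21²) = 14.30 cm^2
t_ext = A_cap·L/Q = 1.064 s
t_ret = A_ann·L/Q = 0.6793 s
t_cycle = t_ext + t_ret

t ≈ 1.74 s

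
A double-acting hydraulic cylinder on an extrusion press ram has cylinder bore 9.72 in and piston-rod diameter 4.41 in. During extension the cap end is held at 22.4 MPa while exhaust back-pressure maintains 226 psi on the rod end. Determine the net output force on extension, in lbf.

F ≈ 2.28e5 lbf

Cap-side area A_cap = π/4 × (9.72 in)² = 74.20 in^2
Rod-side annular area A_ann = π/4 × (9.72² − 4.41²) = 58.93 in^2
Net thrust = P_cap·A_cap − P_rod·A_ann = 2.411e5 lbf − 13320 lbf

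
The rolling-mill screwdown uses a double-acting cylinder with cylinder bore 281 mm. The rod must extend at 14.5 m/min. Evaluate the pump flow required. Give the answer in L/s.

Q ≈ 15.0 L/s

Cap-side area A_cap = π/4 × (281 mm)² = 62020 mm^2
Q = A × v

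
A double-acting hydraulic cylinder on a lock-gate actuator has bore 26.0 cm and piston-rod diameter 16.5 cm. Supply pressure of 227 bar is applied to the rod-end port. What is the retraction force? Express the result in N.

Rod-side annular area A_ann = π/4 × (26.0² − 16.5²) = 317.1 cm^2
On retraction the pressure acts on the annular area (bore minus rod).
F = P × A_ann

F ≈ 7.20e5 N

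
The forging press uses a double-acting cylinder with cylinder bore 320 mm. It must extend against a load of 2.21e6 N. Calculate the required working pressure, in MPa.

P ≈ 27.5 MPa

Cap-side area A_cap = π/4 × (320 mm)² = 80420 mm^2
P = F / A = 2.21e6 N / A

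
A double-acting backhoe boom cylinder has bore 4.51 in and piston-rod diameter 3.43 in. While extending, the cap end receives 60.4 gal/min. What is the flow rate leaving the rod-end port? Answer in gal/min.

Cap-side area A_cap = π/4 × (4.51 in)² = 15.98 in^2
Rod-side annular area A_ann = π/4 × (4.51² − 3.43²) = 6.735 in^2
Piston speed v = Q_in/A_cap; rod-end outflow Q_out = v × A_ann = Q_in × A_ann/A_cap.

Q_out ≈ 25.5 gal/min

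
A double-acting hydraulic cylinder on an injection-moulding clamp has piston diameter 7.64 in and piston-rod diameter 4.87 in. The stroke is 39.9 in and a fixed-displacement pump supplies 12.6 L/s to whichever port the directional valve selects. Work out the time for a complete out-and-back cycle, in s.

t ≈ 3.79 s

Cap-side area A_cap = π/4 × (7.64 in)² = 45.84 in^2
Rod-side annular area A_ann = π/4 × (7.64² − 4.87²) = 27.22 in^2
t_ext = A_cap·L/Q = 2.379 s
t_ret = A_ann·L/Q = 1.412 s
t_cycle = t_ext + t_ret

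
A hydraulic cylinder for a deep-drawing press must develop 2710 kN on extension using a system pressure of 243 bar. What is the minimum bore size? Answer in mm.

D ≈ 377 mm

Extension force acts on the full piston face: F = P × (π/4)D².
D = √(4F / (πP)) = √(4 × 2710 kN / (π × 243 bar))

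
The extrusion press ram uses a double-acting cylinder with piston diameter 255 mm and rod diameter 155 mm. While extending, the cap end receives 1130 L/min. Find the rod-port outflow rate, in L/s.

Q_out ≈ 11.9 L/s

Cap-side area A_cap = π/4 × (255 mm)² = 51070 mm^2
Rod-side annular area A_ann = π/4 × (255² − 155²) = 32200 mm^2
Piston speed v = Q_in/A_cap; rod-end outflow Q_out = v × A_ann = Q_in × A_ann/A_cap.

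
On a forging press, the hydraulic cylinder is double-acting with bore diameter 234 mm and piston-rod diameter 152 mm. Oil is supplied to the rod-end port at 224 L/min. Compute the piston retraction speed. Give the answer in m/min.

v ≈ 9.01 m/min

Rod-side annular area A_ann = π/4 × (234² − 152²) = 24860 mm^2
Flow into the rod-end port fills the annular volume.
v = Q / A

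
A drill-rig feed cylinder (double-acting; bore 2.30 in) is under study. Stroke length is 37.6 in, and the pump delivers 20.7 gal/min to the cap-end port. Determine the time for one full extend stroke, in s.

Cap-side area A_cap = π/4 × (2.30 in)² = 4.155 in^2
Swept volume V = A × L; t = V / Q = A·L / Q

t ≈ 1.96 s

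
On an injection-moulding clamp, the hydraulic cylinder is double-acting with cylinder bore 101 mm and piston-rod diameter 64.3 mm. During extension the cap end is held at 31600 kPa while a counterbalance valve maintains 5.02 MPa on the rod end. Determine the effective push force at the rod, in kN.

F ≈ 229 kN

Cap-side area A_cap = π/4 × (101 mm)² = 8012 mm^2
Rod-side annular area A_ann = π/4 × (101² − 64.3²) = 4765 mm^2
Net thrust = P_cap·A_cap − P_rod·A_ann = 253.2 kN − 23.92 kN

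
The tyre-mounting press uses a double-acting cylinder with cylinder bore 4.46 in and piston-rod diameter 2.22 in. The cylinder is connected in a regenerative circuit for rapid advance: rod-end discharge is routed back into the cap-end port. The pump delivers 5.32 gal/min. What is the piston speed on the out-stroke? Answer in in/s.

v ≈ 5.29 in/s

In regeneration the rod-end outflow joins the pump flow into the cap end, so the net volume the pump must supply per unit advance equals the rod cross-section area.
Rod cross-section A_rod = π/4 × (2.22 in)² = 3.871 in^2
v = Q_pump / A_rod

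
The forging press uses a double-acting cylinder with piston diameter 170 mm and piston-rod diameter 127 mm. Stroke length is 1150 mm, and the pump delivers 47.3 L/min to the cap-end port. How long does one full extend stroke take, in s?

t ≈ 33.1 s

Cap-side area A_cap = π/4 × (170 mm)² = 22700 mm^2
Swept volume V = A × L; t = V / Q = A·L / Q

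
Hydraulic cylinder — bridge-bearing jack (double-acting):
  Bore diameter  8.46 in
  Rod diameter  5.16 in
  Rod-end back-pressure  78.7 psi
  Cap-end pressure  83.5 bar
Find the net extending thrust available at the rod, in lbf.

F ≈ 65300 lbf

Cap-side area A_cap = π/4 × (8.46 in)² = 56.21 in^2
Rod-side annular area A_ann = π/4 × (8.46² − 5.16²) = 35.30 in^2
Net thrust = P_cap·A_cap − P_rod·A_ann = 68080 lbf − 2778 lbf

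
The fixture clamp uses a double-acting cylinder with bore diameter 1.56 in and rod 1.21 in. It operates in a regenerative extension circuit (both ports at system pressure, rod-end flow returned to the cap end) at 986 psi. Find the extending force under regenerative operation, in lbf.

F ≈ 1130 lbf

With equal pressure on both faces, forces on the annular region cancel; the net push is pressure × rod cross-section.
Rod cross-section A_rod = π/4 × (1.21 in)² = 1.150 in^2
F = P × A_rod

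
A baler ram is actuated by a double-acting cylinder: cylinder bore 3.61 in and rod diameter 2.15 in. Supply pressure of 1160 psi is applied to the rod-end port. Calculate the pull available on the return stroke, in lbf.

F ≈ 7660 lbf

Rod-side annular area A_ann = π/4 × (3.61² − 2.15²) = 6.605 in^2
On retraction the pressure acts on the annular area (bore minus rod).
F = P × A_ann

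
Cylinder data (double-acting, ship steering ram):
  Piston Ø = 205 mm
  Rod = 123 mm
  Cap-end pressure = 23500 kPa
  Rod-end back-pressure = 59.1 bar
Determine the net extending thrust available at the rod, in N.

F ≈ 6.51e5 N

Cap-side area A_cap = π/4 × (205 mm)² = 33010 mm^2
Rod-side annular area A_ann = π/4 × (205² − 123²) = 21120 mm^2
Net thrust = P_cap·A_cap − P_rod·A_ann = 7.756e5 N − 1.248e5 N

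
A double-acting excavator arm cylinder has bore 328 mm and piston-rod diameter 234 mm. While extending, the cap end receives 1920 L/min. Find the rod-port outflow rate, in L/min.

Cap-side area A_cap = π/4 × (328 mm)² = 84500 mm^2
Rod-side annular area A_ann = π/4 × (328² − 234²) = 41490 mm^2
Piston speed v = Q_in/A_cap; rod-end outflow Q_out = v × A_ann = Q_in × A_ann/A_cap.

Q_out ≈ 943 L/min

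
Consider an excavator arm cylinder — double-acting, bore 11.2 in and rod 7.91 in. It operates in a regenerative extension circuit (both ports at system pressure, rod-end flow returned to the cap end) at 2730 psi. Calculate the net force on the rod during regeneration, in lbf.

With equal pressure on both faces, forces on the annular region cancel; the net push is pressure × rod cross-section.
Rod cross-section A_rod = π/4 × (7.91 in)² = 49.14 in^2
F = P × A_rod

F ≈ 1.34e5 lbf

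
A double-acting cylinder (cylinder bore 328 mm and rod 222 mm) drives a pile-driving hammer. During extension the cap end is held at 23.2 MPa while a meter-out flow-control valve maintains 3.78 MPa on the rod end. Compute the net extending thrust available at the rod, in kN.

F ≈ 1790 kN

Cap-side area A_cap = π/4 × (328 mm)² = 84500 mm^2
Rod-side annular area A_ann = π/4 × (328² − 222²) = 45790 mm^2
Net thrust = P_cap·A_cap − P_rod·A_ann = 1960 kN − 173.1 kN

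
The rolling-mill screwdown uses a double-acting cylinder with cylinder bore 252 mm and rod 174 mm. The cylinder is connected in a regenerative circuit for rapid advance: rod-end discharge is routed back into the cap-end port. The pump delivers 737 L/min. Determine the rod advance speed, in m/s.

In regeneration the rod-end outflow joins the pump flow into the cap end, so the net volume the pump must supply per unit advance equals the rod cross-section area.
Rod cross-section A_rod = π/4 × (174 mm)² = 23780 mm^2
v = Q_pump / A_rod

v ≈ 0.517 m/s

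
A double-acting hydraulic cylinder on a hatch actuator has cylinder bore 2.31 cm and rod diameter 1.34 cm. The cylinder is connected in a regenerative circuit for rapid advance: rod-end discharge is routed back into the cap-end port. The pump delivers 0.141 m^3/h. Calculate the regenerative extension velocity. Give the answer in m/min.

In regeneration the rod-end outflow joins the pump flow into the cap end, so the net volume the pump must supply per unit advance equals the rod cross-section area.
Rod cross-section A_rod = π/4 × (1.34 cm)² = 1.410 cm^2
v = Q_pump / A_rod

v ≈ 16.7 m/min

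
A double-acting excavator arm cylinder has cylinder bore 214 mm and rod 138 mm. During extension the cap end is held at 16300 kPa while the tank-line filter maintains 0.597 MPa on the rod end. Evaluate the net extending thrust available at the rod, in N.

Cap-side area A_cap = π/4 × (214 mm)² = 35970 mm^2
Rod-side annular area A_ann = π/4 × (214² − 138²) = 21010 mm^2
Net thrust = P_cap·A_cap − P_rod·A_ann = 5.863e5 N − 12540 N

F ≈ 5.74e5 N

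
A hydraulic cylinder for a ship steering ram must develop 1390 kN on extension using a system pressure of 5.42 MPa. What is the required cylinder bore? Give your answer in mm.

D ≈ 571 mm

Extension force acts on the full piston face: F = P × (π/4)D².
D = √(4F / (πP)) = √(4 × 1390 kN / (π × 5.42 MPa))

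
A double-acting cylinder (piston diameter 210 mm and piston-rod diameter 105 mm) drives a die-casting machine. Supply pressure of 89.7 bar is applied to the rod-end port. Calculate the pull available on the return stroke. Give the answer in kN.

Rod-side annular area A_ann = π/4 × (210² − 105²) = 25980 mm^2
On retraction the pressure acts on the annular area (bore minus rod).
F = P × A_ann

F ≈ 233 kN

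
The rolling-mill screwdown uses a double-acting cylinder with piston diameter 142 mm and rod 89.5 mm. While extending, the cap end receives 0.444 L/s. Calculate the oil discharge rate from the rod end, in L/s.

Cap-side area A_cap = π/4 × (142 mm)² = 15840 mm^2
Rod-side annular area A_ann = π/4 × (142² − 89.5²) = 9546 mm^2
Piston speed v = Q_in/A_cap; rod-end outflow Q_out = v × A_ann = Q_in × A_ann/A_cap.

Q_out ≈ 0.268 L/s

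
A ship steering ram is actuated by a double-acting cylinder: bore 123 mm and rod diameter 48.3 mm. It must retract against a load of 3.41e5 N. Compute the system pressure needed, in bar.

P ≈ 339 bar

Rod-side annular area A_ann = π/4 × (123² − 48.3²) = 10050 mm^2
Retraction: pressure acts on the annular area.
P = F / A = 3.41e5 N / A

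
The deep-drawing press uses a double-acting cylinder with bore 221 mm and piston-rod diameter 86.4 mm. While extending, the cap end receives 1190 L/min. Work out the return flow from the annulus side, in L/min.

Cap-side area A_cap = π/4 × (221 mm)² = 38360 mm^2
Rod-side annular area A_ann = π/4 × (221² − 86.4²) = 32500 mm^2
Piston speed v = Q_in/A_cap; rod-end outflow Q_out = v × A_ann = Q_in × A_ann/A_cap.

Q_out ≈ 1010 L/min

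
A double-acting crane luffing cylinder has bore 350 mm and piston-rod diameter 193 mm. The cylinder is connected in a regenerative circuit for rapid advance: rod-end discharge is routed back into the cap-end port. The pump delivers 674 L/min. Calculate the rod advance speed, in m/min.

v ≈ 23.0 m/min

In regeneration the rod-end outflow joins the pump flow into the cap end, so the net volume the pump must supply per unit advance equals the rod cross-section area.
Rod cross-section A_rod = π/4 × (193 mm)² = 29260 mm^2
v = Q_pump / A_rod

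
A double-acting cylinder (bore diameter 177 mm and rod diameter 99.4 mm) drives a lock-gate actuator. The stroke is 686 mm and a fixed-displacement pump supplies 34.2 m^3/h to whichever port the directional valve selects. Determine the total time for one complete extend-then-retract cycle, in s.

Cap-side area A_cap = π/4 × (177 mm)² = 24610 mm^2
Rod-side annular area A_ann = π/4 × (177² − 99.4²) = 16850 mm^2
t_ext = A_cap·L/Q = 1.777 s
t_ret = A_ann·L/Q = 1.216 s
t_cycle = t_ext + t_ret

t ≈ 2.99 s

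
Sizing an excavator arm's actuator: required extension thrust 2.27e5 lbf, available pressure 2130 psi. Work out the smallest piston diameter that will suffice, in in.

D ≈ 11.6 in

Extension force acts on the full piston face: F = P × (π/4)D².
D = √(4F / (πP)) = √(4 × 2.27e5 lbf / (π × 2130 psi))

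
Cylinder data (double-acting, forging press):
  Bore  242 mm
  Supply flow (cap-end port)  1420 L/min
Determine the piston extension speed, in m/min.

Cap-side area A_cap = π/4 × (242 mm)² = 46000 mm^2
v = Q / A

v ≈ 30.9 m/min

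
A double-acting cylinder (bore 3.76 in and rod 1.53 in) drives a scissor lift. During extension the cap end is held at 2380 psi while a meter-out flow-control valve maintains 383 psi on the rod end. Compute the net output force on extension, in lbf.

Cap-side area A_cap = π/4 × (3.76 in)² = 11.10 in^2
Rod-side annular area A_ann = π/4 × (3.76² − 1.53²) = 9.265 in^2
Net thrust = P_cap·A_cap − P_rod·A_ann = 26430 lbf − 3549 lbf

F ≈ 22900 lbf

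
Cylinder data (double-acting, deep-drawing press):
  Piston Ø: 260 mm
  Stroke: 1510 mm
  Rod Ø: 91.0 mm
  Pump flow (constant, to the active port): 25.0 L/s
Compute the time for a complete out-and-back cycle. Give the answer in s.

Cap-side area A_cap = π/4 × (260 mm)² = 53090 mm^2
Rod-side annular area A_ann = π/4 × (260² − 91.0²) = 46590 mm^2
t_ext = A_cap·L/Q = 3.207 s
t_ret = A_ann·L/Q = 2.814 s
t_cycle = t_ext + t_ret

t ≈ 6.02 s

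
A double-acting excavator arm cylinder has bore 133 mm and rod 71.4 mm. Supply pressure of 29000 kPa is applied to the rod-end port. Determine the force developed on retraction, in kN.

F ≈ 287 kN

Rod-side annular area A_ann = π/4 × (133² − 71.4²) = 9889 mm^2
On retraction the pressure acts on the annular area (bore minus rod).
F = P × A_ann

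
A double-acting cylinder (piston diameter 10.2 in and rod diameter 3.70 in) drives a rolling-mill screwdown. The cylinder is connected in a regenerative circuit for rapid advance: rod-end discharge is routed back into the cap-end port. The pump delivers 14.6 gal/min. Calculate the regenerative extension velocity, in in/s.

In regeneration the rod-end outflow joins the pump flow into the cap end, so the net volume the pump must supply per unit advance equals the rod cross-section area.
Rod cross-section A_rod = π/4 × (3.70 in)² = 10.75 in^2
v = Q_pump / A_rod

v ≈ 5.23 in/s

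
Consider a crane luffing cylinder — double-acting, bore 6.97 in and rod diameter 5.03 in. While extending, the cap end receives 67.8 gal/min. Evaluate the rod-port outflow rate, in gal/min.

Q_out ≈ 32.5 gal/min

Cap-side area A_cap = π/4 × (6.97 in)² = 38.16 in^2
Rod-side annular area A_ann = π/4 × (6.97² − 5.03²) = 18.28 in^2
Piston speed v = Q_in/A_cap; rod-end outflow Q_out = v × A_ann = Q_in × A_ann/A_cap.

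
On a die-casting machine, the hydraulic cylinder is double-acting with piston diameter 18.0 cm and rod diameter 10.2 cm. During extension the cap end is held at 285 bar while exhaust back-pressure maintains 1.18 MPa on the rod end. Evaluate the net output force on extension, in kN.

Cap-side area A_cap = π/4 × (18.0 cm)² = 254.5 cm^2
Rod-side annular area A_ann = π/4 × (18.0² − 10.2²) = 172.8 cm^2
Net thrust = P_cap·A_cap − P_rod·A_ann = 725.2 kN − 20.39 kN

F ≈ 705 kN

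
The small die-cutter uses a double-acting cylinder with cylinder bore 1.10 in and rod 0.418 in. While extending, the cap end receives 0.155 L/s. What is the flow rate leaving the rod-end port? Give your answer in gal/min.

Q_out ≈ 2.10 gal/min

Cap-side area A_cap = π/4 × (1.10 in)² = 0.9503 in^2
Rod-side annular area A_ann = π/4 × (1.10² − 0.418²) = 0.8131 in^2
Piston speed v = Q_in/A_cap; rod-end outflow Q_out = v × A_ann = Q_in × A_ann/A_cap.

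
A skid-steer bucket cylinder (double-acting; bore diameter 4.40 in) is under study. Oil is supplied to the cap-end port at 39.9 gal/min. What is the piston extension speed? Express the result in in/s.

Cap-side area A_cap = π/4 × (4.40 in)² = 15.21 in^2
v = Q / A

v ≈ 10.1 in/s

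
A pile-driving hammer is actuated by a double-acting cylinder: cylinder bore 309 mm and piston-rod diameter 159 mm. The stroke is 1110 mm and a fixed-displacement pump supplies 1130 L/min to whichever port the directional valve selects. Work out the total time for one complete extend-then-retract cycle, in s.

Cap-side area A_cap = π/4 × (309 mm)² = 74990 mm^2
Rod-side annular area A_ann = π/4 × (309² − 159²) = 55130 mm^2
t_ext = A_cap·L/Q = 4.420 s
t_ret = A_ann·L/Q = 3.250 s
t_cycle = t_ext + t_ret

t ≈ 7.67 s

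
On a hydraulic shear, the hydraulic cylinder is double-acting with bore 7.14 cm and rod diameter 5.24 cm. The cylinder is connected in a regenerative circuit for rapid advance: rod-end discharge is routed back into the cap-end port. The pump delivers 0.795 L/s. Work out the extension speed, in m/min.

v ≈ 22.1 m/min

In regeneration the rod-end outflow joins the pump flow into the cap end, so the net volume the pump must supply per unit advance equals the rod cross-section area.
Rod cross-section A_rod = π/4 × (5.24 cm)² = 21.57 cm^2
v = Q_pump / A_rod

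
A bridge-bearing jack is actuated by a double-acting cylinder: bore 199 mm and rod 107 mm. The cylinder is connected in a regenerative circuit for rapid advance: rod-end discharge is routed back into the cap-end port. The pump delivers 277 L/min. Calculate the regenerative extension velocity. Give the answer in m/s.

In regeneration the rod-end outflow joins the pump flow into the cap end, so the net volume the pump must supply per unit advance equals the rod cross-section area.
Rod cross-section A_rod = π/4 × (107 mm)² = 8992 mm^2
v = Q_pump / A_rod

v ≈ 0.513 m/s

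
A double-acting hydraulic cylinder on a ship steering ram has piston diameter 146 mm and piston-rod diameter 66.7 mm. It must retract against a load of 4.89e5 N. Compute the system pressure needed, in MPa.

Rod-side annular area A_ann = π/4 × (146² − 66.7²) = 13250 mm^2
Retraction: pressure acts on the annular area.
P = F / A = 4.89e5 N / A

P ≈ 36.9 MPa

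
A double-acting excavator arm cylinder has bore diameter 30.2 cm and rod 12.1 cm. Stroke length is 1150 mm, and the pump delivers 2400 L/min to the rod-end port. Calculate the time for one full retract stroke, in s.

Rod-side annular area A_ann = π/4 × (30.2² − 12.1²) = 601.3 cm^2
Swept volume V = A × L; t = V / Q = A·L / Q

t ≈ 1.73 s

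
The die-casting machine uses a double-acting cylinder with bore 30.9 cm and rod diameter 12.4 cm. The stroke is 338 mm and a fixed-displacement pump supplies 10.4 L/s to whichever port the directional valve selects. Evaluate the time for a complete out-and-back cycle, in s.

t ≈ 4.48 s

Cap-side area A_cap = π/4 × (30.9 cm)² = 749.9 cm^2
Rod-side annular area A_ann = π/4 × (30.9² − 12.4²) = 629.1 cm^2
t_ext = A_cap·L/Q = 2.437 s
t_ret = A_ann·L/Q = 2.045 s
t_cycle = t_ext + t_ret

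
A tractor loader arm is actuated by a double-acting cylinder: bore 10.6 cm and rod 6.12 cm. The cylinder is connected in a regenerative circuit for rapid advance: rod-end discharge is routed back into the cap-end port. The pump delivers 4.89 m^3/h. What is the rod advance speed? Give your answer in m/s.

In regeneration the rod-end outflow joins the pump flow into the cap end, so the net volume the pump must supply per unit advance equals the rod cross-section area.
Rod cross-section A_rod = π/4 × (6.12 cm)² = 29.42 cm^2
v = Q_pump / A_rod

v ≈ 0.462 m/s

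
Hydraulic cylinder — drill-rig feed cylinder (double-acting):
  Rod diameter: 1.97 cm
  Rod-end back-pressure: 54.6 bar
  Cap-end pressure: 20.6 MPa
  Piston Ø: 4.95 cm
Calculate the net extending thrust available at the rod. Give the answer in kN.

Cap-side area A_cap = π/4 × (4.95 cm)² = 19.24 cm^2
Rod-side annular area A_ann = π/4 × (4.95² − 1.97²) = 16.20 cm^2
Net thrust = P_cap·A_cap − P_rod·A_ann = 39.64 kN − 8.843 kN

F ≈ 30.8 kN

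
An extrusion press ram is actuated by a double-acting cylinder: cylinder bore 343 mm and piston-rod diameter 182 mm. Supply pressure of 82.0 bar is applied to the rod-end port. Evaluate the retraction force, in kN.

Rod-side annular area A_ann = π/4 × (343² − 182²) = 66390 mm^2
On retraction the pressure acts on the annular area (bore minus rod).
F = P × A_ann

F ≈ 544 kN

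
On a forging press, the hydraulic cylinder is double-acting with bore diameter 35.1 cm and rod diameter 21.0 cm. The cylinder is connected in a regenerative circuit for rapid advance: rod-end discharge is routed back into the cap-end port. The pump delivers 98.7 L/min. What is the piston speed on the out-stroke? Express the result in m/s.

v ≈ 0.0475 m/s

In regeneration the rod-end outflow joins the pump flow into the cap end, so the net volume the pump must supply per unit advance equals the rod cross-section area.
Rod cross-section A_rod = π/4 × (21.0 cm)² = 346.4 cm^2
v = Q_pump / A_rod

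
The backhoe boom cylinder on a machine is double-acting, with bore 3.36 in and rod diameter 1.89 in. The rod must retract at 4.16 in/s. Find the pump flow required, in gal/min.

Q ≈ 6.55 gal/min

Rod-side annular area A_ann = π/4 × (3.36² − 1.89²) = 6.061 in^2
Q = A × v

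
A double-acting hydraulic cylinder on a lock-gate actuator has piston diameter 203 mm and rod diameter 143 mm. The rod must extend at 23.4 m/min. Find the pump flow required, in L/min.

Q ≈ 757 L/min

Cap-side area A_cap = π/4 × (203 mm)² = 32370 mm^2
Q = A × v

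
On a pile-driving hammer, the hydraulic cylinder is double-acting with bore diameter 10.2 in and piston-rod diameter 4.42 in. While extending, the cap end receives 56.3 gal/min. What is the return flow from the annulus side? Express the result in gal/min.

Cap-side area A_cap = π/4 × (10.2 in)² = 81.71 in^2
Rod-side annular area A_ann = π/4 × (10.2² − 4.42²) = 66.37 in^2
Piston speed v = Q_in/A_cap; rod-end outflow Q_out = v × A_ann = Q_in × A_ann/A_cap.

Q_out ≈ 45.7 gal/min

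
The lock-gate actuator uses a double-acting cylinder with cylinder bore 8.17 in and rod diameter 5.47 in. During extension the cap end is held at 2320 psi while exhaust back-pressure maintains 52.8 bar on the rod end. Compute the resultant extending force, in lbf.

Cap-side area A_cap = π/4 × (8.17 in)² = 52.42 in^2
Rod-side annular area A_ann = π/4 × (8.17² − 5.47²) = 28.92 in^2
Net thrust = P_cap·A_cap − P_rod·A_ann = 1.216e5 lbf − 22150 lbf

F ≈ 99500 lbf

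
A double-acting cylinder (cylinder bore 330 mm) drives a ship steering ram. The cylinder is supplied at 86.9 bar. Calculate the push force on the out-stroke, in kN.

F ≈ 743 kN

Cap-side area A_cap = π/4 × (330 mm)² = 85530 mm^2
F = P × A_cap = 86.9 bar × A_cap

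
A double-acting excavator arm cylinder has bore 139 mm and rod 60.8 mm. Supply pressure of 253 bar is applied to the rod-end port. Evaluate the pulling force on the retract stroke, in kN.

Rod-side annular area A_ann = π/4 × (139² − 60.8²) = 12270 mm^2
On retraction the pressure acts on the annular area (bore minus rod).
F = P × A_ann

F ≈ 310 kN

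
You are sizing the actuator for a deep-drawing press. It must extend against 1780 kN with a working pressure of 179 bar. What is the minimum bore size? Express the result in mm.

Extension force acts on the full piston face: F = P × (π/4)D².
D = √(4F / (πP)) = √(4 × 1780 kN / (π × 179 bar))

D ≈ 356 mm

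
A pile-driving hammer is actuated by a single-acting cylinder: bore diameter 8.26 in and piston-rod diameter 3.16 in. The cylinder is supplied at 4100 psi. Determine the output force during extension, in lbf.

F ≈ 2.20e5 lbf

Cap-side area A_cap = π/4 × (8.26 in)² = 53.59 in^2
F = P × A_cap = 4100 psi × A_cap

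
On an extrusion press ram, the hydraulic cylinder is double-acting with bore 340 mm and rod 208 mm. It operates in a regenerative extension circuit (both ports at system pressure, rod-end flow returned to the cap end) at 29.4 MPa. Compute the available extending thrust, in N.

F ≈ 9.99e5 N

With equal pressure on both faces, forces on the annular region cancel; the net push is pressure × rod cross-section.
Rod cross-section A_rod = π/4 × (208 mm)² = 33980 mm^2
F = P × A_rod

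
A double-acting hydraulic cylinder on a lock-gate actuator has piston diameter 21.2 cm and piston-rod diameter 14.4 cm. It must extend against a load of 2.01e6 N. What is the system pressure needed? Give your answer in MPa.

Cap-side area A_cap = π/4 × (21.2 cm)² = 353.0 cm^2
P = F / A = 2.01e6 N / A

P ≈ 56.9 MPa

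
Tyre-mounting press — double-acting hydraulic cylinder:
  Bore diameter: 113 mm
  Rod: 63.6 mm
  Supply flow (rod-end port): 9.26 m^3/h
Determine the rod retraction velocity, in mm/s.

v ≈ 375 mm/s

Rod-side annular area A_ann = π/4 × (113² − 63.6²) = 6852 mm^2
Flow into the rod-end port fills the annular volume.
v = Q / A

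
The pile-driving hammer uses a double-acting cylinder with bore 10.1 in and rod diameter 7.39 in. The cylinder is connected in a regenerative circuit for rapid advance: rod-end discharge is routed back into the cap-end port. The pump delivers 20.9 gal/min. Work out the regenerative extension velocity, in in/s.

v ≈ 1.88 in/s

In regeneration the rod-end outflow joins the pump flow into the cap end, so the net volume the pump must supply per unit advance equals the rod cross-section area.
Rod cross-section A_rod = π/4 × (7.39 in)² = 42.89 in^2
v = Q_pump / A_rod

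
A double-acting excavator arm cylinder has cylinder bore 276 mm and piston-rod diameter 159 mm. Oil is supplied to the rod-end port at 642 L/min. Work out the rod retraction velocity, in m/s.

v ≈ 0.268 m/s

Rod-side annular area A_ann = π/4 × (276² − 159²) = 39970 mm^2
Flow into the rod-end port fills the annular volume.
v = Q / A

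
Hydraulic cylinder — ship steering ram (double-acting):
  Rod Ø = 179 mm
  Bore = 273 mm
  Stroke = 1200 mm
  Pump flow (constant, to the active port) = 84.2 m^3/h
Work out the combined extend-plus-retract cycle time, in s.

t ≈ 4.72 s

Cap-side area A_cap = π/4 × (273 mm)² = 58530 mm^2
Rod-side annular area A_ann = π/4 × (273² − 179²) = 33370 mm^2
t_ext = A_cap·L/Q = 3.003 s
t_ret = A_ann·L/Q = 1.712 s
t_cycle = t_ext + t_ret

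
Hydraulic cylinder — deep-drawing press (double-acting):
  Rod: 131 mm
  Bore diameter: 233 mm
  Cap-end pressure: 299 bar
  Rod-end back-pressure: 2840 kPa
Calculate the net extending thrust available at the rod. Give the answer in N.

F ≈ 1.19e6 N

Cap-side area A_cap = π/4 × (233 mm)² = 42640 mm^2
Rod-side annular area A_ann = π/4 × (233² − 131²) = 29160 mm^2
Net thrust = P_cap·A_cap − P_rod·A_ann = 1.275e6 N − 82820 N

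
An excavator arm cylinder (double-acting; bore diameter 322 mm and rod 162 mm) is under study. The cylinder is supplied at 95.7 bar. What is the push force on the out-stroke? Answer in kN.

Cap-side area A_cap = π/4 × (322 mm)² = 81430 mm^2
F = P × A_cap = 95.7 bar × A_cap

F ≈ 779 kN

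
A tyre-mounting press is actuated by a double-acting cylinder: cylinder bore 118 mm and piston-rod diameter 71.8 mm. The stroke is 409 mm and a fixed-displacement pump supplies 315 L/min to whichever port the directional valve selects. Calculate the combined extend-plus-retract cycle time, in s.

t ≈ 1.39 s

Cap-side area A_cap = π/4 × (118 mm)² = 10940 mm^2
Rod-side annular area A_ann = π/4 × (118² − 71.8²) = 6887 mm^2
t_ext = A_cap·L/Q = 0.8520 s
t_ret = A_ann·L/Q = 0.5365 s
t_cycle = t_ext + t_ret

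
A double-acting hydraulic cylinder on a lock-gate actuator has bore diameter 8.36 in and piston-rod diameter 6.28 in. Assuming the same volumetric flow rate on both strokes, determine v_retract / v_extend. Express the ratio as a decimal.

v_ret/v_ext ≈ 2.30

Cap-side area A_cap = π/4 × (8.36 in)² = 54.89 in^2
Rod-side annular area A_ann = π/4 × (8.36² − 6.28²) = 23.92 in^2
For equal Q, v ∝ 1/A, so v_ret/v_ext = A_cap/A_ann.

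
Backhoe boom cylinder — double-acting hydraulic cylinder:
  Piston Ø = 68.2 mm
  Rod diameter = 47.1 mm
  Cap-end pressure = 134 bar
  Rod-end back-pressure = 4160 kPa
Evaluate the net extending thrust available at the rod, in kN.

Cap-side area A_cap = π/4 × (68.2 mm)² = 3653 mm^2
Rod-side annular area A_ann = π/4 × (68.2² − 47.1²) = 1911 mm^2
Net thrust = P_cap·A_cap − P_rod·A_ann = 48.95 kN − 7.949 kN

F ≈ 41.0 kN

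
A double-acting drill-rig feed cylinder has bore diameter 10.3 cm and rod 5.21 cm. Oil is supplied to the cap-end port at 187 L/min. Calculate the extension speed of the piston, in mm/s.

Cap-side area A_cap = π/4 × (10.3 cm)² = 83.32 cm^2
v = Q / A

v ≈ 374 mm/s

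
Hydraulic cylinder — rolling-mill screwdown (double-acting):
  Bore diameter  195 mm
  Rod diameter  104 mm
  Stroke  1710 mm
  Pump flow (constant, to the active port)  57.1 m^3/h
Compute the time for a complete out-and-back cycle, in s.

t ≈ 5.52 s

Cap-side area A_cap = π/4 × (195 mm)² = 29860 mm^2
Rod-side annular area A_ann = π/4 × (195² − 104²) = 21370 mm^2
t_ext = A_cap·L/Q = 3.220 s
t_ret = A_ann·L/Q = 2.304 s
t_cycle = t_ext + t_ret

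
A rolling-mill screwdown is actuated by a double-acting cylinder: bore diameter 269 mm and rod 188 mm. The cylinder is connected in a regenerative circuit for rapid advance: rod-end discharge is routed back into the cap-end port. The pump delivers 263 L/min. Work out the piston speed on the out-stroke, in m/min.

In regeneration the rod-end outflow joins the pump flow into the cap end, so the net volume the pump must supply per unit advance equals the rod cross-section area.
Rod cross-section A_rod = π/4 × (188 mm)² = 27760 mm^2
v = Q_pump / A_rod

v ≈ 9.47 m/min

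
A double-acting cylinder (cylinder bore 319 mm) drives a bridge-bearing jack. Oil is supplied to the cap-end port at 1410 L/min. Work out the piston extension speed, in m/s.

Cap-side area A_cap = π/4 × (319 mm)² = 79920 mm^2
v = Q / A

v ≈ 0.294 m/s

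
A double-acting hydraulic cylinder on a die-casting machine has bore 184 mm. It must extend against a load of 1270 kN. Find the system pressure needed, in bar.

P ≈ 478 bar

Cap-side area A_cap = π/4 × (184 mm)² = 26590 mm^2
P = F / A = 1270 kN / A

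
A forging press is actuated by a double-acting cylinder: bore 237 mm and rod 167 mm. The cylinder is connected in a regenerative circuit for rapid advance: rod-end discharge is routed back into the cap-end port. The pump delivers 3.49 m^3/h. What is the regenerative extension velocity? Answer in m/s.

In regeneration the rod-end outflow joins the pump flow into the cap end, so the net volume the pump must supply per unit advance equals the rod cross-section area.
Rod cross-section A_rod = π/4 × (167 mm)² = 21900 mm^2
v = Q_pump / A_rod

v ≈ 0.0443 m/s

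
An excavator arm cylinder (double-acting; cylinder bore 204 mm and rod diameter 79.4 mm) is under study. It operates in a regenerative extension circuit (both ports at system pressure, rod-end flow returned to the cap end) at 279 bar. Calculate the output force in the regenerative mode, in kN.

F ≈ 138 kN

With equal pressure on both faces, forces on the annular region cancel; the net push is pressure × rod cross-section.
Rod cross-section A_rod = π/4 × (79.4 mm)² = 4951 mm^2
F = P × A_rod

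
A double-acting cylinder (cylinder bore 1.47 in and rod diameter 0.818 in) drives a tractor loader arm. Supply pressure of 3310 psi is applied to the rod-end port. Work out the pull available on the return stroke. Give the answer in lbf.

F ≈ 3880 lbf

Rod-side annular area A_ann = π/4 × (1.47² − 0.818²) = 1.172 in^2
On retraction the pressure acts on the annular area (bore minus rod).
F = P × A_ann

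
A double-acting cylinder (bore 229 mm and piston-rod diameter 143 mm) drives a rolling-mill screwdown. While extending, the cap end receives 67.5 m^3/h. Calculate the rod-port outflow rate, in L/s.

Cap-side area A_cap = π/4 × (229 mm)² = 41190 mm^2
Rod-side annular area A_ann = π/4 × (229² − 143²) = 25130 mm^2
Piston speed v = Q_in/A_cap; rod-end outflow Q_out = v × A_ann = Q_in × A_ann/A_cap.

Q_out ≈ 11.4 L/s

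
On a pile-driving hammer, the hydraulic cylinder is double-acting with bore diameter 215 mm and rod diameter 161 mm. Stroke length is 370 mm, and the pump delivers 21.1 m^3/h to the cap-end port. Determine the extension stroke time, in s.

Cap-side area A_cap = π/4 × (215 mm)² = 36310 mm^2
Swept volume V = A × L; t = V / Q = A·L / Q

t ≈ 2.29 s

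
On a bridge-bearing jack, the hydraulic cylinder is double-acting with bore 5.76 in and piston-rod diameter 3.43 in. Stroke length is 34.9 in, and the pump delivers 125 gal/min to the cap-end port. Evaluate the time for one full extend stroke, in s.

t ≈ 1.89 s

Cap-side area A_cap = π/4 × (5.76 in)² = 26.06 in^2
Swept volume V = A × L; t = V / Q = A·L / Q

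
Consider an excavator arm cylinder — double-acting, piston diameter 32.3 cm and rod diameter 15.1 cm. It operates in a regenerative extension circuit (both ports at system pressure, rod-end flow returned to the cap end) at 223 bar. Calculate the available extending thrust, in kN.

With equal pressure on both faces, forces on the annular region cancel; the net push is pressure × rod cross-section.
Rod cross-section A_rod = π/4 × (15.1 cm)² = 179.1 cm^2
F = P × A_rod

F ≈ 399 kN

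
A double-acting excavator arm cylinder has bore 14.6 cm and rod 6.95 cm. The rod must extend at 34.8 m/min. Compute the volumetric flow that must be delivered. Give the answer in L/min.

Q ≈ 583 L/min

Cap-side area A_cap = π/4 × (14.6 cm)² = 167.4 cm^2
Q = A × v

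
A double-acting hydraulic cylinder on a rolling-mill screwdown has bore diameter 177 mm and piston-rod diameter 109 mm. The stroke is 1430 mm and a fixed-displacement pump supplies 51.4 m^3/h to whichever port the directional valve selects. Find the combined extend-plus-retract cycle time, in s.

Cap-side area A_cap = π/4 × (177 mm)² = 24610 mm^2
Rod-side annular area A_ann = π/4 × (177² − 109²) = 15270 mm^2
t_ext = A_cap·L/Q = 2.464 s
t_ret = A_ann·L/Q = 1.530 s
t_cycle = t_ext + t_ret

t ≈ 3.99 s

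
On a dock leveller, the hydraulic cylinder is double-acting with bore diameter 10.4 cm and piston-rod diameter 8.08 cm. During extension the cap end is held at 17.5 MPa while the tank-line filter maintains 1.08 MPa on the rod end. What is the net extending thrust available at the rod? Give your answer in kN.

Cap-side area A_cap = π/4 × (10.4 cm)² = 84.95 cm^2
Rod-side annular area A_ann = π/4 × (10.4² − 8.08²) = 33.67 cm^2
Net thrust = P_cap·A_cap − P_rod·A_ann = 148.7 kN − 3.637 kN

F ≈ 145 kN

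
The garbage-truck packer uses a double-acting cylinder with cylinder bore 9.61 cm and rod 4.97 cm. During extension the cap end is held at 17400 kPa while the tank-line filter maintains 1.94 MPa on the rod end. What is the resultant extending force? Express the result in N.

Cap-side area A_cap = π/4 × (9.61 cm)² = 72.53 cm^2
Rod-side annular area A_ann = π/4 × (9.61² − 4.97²) = 53.13 cm^2
Net thrust = P_cap·A_cap − P_rod·A_ann = 1.262e5 N − 10310 N

F ≈ 1.16e5 N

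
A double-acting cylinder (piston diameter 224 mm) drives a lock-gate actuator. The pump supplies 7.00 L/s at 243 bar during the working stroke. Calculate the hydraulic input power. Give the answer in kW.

W ≈ 170 kW

Hydraulic power = P × Q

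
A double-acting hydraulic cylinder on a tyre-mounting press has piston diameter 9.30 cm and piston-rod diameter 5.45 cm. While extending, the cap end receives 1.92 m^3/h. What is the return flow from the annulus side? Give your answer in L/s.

Cap-side area A_cap = π/4 × (9.30 cm)² = 67.93 cm^2
Rod-side annular area A_ann = π/4 × (9.30² − 5.45²) = 44.60 cm^2
Piston speed v = Q_in/A_cap; rod-end outflow Q_out = v × A_ann = Q_in × A_ann/A_cap.

Q_out ≈ 0.350 L/s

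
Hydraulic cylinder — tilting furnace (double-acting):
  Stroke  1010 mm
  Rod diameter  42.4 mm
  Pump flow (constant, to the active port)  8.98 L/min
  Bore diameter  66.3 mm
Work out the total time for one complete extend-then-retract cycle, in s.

Cap-side area A_cap = π/4 × (66.3 mm)² = 3452 mm^2
Rod-side annular area A_ann = π/4 × (66.3² − 42.4²) = 2040 mm^2
t_ext = A_cap·L/Q = 23.30 s
t_ret = A_ann·L/Q = 13.77 s
t_cycle = t_ext + t_ret

t ≈ 37.1 s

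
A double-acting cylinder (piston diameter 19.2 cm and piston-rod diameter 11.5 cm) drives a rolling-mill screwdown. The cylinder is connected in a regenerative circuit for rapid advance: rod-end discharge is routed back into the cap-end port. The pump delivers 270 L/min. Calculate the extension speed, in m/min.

v ≈ 26.0 m/min

In regeneration the rod-end outflow joins the pump flow into the cap end, so the net volume the pump must supply per unit advance equals the rod cross-section area.
Rod cross-section A_rod = π/4 × (11.5 cm)² = 103.9 cm^2
v = Q_pump / A_rod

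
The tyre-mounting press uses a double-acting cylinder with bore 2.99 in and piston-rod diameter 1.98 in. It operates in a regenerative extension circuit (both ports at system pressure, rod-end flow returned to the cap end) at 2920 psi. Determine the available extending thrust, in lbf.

F ≈ 8990 lbf

With equal pressure on both faces, forces on the annular region cancel; the net push is pressure × rod cross-section.
Rod cross-section A_rod = π/4 × (1.98 in)² = 3.079 in^2
F = P × A_rod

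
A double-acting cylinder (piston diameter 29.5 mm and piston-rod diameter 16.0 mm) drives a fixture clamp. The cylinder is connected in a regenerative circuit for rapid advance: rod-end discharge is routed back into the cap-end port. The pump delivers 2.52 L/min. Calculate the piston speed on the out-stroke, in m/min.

v ≈ 12.5 m/min

In regeneration the rod-end outflow joins the pump flow into the cap end, so the net volume the pump must supply per unit advance equals the rod cross-section area.
Rod cross-section A_rod = π/4 × (16.0 mm)² = 201.1 mm^2
v = Q_pump / A_rod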